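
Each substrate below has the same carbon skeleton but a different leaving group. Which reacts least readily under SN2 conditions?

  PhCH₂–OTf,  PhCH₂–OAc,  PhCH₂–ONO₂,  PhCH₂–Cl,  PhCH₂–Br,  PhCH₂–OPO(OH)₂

With the same alkyl group throughout, only the leaving group differentiates the rates.
A good leaving group is a weak base: the lower the pKₐ of its conjugate acid, the more readily it departs.
PhCH₂–OTf loses OTf⁻: pKₐ(CF₃SO₃H (triflic acid)) ≈ -14
PhCH₂–Br loses Br⁻: pKₐ(HBr) ≈ -9
PhCH₂–Cl loses Cl⁻: pKₐ(HCl) ≈ -7
PhCH₂–ONO₂ loses NO₃⁻: pKₐ(HNO₃) ≈ -1.3
PhCH₂–OPO(OH)₂ loses H₂PO₄⁻: pKₐ(H₃PO₄) ≈ 2.1
PhCH₂–OAc loses AcO⁻: pKₐ(CH₃COOH) ≈ 4.8

PhCH₂–OAc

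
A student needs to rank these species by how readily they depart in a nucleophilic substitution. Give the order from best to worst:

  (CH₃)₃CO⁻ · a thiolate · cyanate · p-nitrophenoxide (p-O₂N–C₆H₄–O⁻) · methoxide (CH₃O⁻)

cyanate: pKₐ(HOCN) ≈ 3.5
p-nitrophenoxide (p-O₂N–C₆H₄–O⁻): pKₐ(p-nitrophenol) ≈ 7.2
a thiolate: pKₐ(RSH (a thiol)) ≈ 10.5
methoxide (CH₃O⁻): pKₐ(CH₃OH) ≈ 15.5
(CH₃)₃CO⁻: pKₐ(t-BuOH) ≈ 18

cyanate > p-nitrophenoxide (p-O₂N–C₆H₄–O⁻) > a thiolate > methoxide (CH₃O⁻) > (CH₃)₃CO⁻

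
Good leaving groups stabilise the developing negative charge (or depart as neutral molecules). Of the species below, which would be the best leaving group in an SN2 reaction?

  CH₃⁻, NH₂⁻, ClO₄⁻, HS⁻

ClO₄⁻: pKₐ(HClO₄) ≈ -10
HS⁻: pKₐ(H₂S) ≈ 7
NH₂⁻: pKₐ(NH₃) ≈ 38
CH₃⁻: pKₐ(CH₄) ≈ 48

ClO₄⁻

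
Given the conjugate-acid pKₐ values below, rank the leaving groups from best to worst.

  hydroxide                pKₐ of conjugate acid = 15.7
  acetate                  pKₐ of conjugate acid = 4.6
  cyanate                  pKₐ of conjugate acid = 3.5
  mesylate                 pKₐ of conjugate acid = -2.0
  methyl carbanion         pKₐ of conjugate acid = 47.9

mesylate > cyanate > acetate > hydroxide > methyl carbanion

Lower conjugate-acid pKₐ ⇒ weaker base ⇒ better leaving group.
Sorting by the given values: mesylate (-2.0), cyanate (3.5), acetate (4.6), hydroxide (15.7), methyl carbanion (47.9).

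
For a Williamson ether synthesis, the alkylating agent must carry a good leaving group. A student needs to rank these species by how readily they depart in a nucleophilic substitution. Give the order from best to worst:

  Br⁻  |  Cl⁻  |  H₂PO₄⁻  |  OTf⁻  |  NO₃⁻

OTf⁻ > Br⁻ > Cl⁻ > NO₃⁻ > H₂PO₄⁻

Rank by basicity of the departing species: weakest base leaves most easily.
OTf⁻: pKₐ(CF₃SO₃H (triflic acid)) ≈ -14
Br⁻: pKₐ(HBr) ≈ -9
Cl⁻: pKₐ(HCl) ≈ -7
NO₃⁻: pKₐ(HNO₃) ≈ -1.3
H₂PO₄⁻: pKₐ(H₃PO₄) ≈ 2.1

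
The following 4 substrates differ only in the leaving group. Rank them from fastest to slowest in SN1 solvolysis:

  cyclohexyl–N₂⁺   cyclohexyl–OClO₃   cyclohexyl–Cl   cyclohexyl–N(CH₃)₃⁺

cyclohexyl–N₂⁺ > cyclohexyl–OClO₃ > cyclohexyl–Cl > cyclohexyl–N(CH₃)₃⁺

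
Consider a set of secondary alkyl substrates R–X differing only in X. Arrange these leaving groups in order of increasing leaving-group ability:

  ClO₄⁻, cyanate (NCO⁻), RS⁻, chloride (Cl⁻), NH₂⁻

NH₂⁻ < RS⁻ < cyanate (NCO⁻) < chloride (Cl⁻) < ClO₄⁻

A good leaving group is a weak base: the lower the pKₐ of its conjugate acid, the more readily it departs.
ClO₄⁻: pKₐ(HClO₄) ≈ -10
chloride (Cl⁻): pKₐ(HCl) ≈ -7
cyanate (NCO⁻): pKₐ(HOCN) ≈ 3.5 — resonance between N and O
RS⁻: pKₐ(RSH (a thiol)) ≈ 10.5 — moderately basic; rarely leaves without activation
NH₂⁻: pKₐ(NH₃) ≈ 38 — extremely strong base; never a leaving group
Reversing gives the worst-to-best order requested.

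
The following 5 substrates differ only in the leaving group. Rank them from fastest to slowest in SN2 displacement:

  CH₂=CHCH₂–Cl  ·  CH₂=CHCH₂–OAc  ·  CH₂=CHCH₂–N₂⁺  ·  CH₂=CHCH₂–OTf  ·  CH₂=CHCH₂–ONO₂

CH₂=CHCH₂–N₂⁺ > CH₂=CHCH₂–OTf > CH₂=CHCH₂–Cl > CH₂=CHCH₂–ONO₂ > CH₂=CHCH₂–OAc

With the same alkyl group throughout, only the leaving group differentiates the rates.
Leaving-group ability tracks the stability of the departed species; conjugate-acid pKₐ is the usual yardstick (lower pKₐ → better LG).
CH₂=CHCH₂–N₂⁺ loses N₂: no meaningful conjugate acid; N₂ departs as an exceptionally stable neutral molecule
CH₂=CHCH₂–OTf loses OTf⁻: pKₐ(CF₃SO₃H (triflic acid)) ≈ -14
CH₂=CHCH₂–Cl loses Cl⁻: pKₐ(HCl) ≈ -7
CH₂=CHCH₂–ONO₂ loses NO₃⁻: pKₐ(HNO₃) ≈ -1.3
CH₂=CHCH₂–OAc loses AcO⁻: pKₐ(CH₃COOH) ≈ 4.8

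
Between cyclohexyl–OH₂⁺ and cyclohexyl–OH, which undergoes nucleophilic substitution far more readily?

From cyclohexyl–OH the departing group would be OH⁻ (pKₐ(H₂O) ≈ 15.7). Strong base; essentially never leaves without prior activation.
From cyclohexyl–OH₂⁺ the leaving group is H₂O (pKₐ(H₃O⁺) ≈ -1.7). Neutral; leaves from a protonated alcohol (R–OH₂⁺).
(In practice cyclohexyl–OH₂⁺ is made from cyclohexyl–OH by protonation with strong acid, converting the leaving group from hydroxide to neutral water.)

cyclohexyl–OH₂⁺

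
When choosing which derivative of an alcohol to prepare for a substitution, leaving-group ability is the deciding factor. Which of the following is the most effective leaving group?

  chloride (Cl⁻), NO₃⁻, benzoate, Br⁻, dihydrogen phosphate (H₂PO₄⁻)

Br⁻

The more stable X⁻ (or X) is on its own — i.e. the weaker a base it is — the better a leaving group it makes.
Br⁻: pKₐ(HBr) ≈ -9
chloride (Cl⁻): pKₐ(HCl) ≈ -7
NO₃⁻: pKₐ(HNO₃) ≈ -1.3
dihydrogen phosphate (H₂PO₄⁻): pKₐ(H₃PO₄) ≈ 2.1
benzoate: pKₐ(C₆H₅COOH) ≈ 4.2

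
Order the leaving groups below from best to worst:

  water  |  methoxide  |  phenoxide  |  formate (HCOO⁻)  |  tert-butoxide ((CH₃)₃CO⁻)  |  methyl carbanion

water > formate (HCOO⁻) > phenoxide > methoxide > tert-butoxide ((CH₃)₃CO⁻) > methyl carbanion

Leaving-group ability tracks the stability of the departed species; conjugate-acid pKₐ is the usual yardstick (lower pKₐ → better LG).
water: pKₐ(H₃O⁺) ≈ -1.7 — neutral; leaves from a protonated alcohol (R–OH₂⁺)
formate (HCOO⁻): pKₐ(HCOOH) ≈ 3.8 — resonance-stabilised carboxylate
phenoxide: pKₐ(C₆H₅OH (phenol)) ≈ 10
methoxide: pKₐ(CH₃OH) ≈ 15.5 — strong base; alkoxides do not leave unassisted
tert-butoxide ((CH₃)₃CO⁻): pKₐ(t-BuOH) ≈ 18
methyl carbanion: pKₐ(CH₄) ≈ 48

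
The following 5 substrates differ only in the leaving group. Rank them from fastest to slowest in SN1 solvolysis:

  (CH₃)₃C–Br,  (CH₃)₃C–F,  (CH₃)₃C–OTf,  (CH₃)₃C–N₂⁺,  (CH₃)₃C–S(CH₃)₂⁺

(CH₃)₃C–N₂⁺ > (CH₃)₃C–OTf > (CH₃)₃C–Br > (CH₃)₃C–S(CH₃)₂⁺ > (CH₃)₃C–F

Same R in every case — rank the leaving groups.
The more stable X⁻ (or X) is on its own — i.e. the weaker a base it is — the better a leaving group it makes.
(CH₃)₃C–N₂⁺ loses N₂: no meaningful conjugate acid; N₂ departs as an exceptionally stable neutral molecule
(CH₃)₃C–OTf loses OTf⁻: pKₐ(CF₃SO₃H (triflic acid)) ≈ -14
(CH₃)₃C–Br loses Br⁻: pKₐ(HBr) ≈ -9
(CH₃)₃C–S(CH₃)₂⁺ loses SR'₂: pKₐ(R'₂SH⁺) ≈ -7
(CH₃)₃C–F loses F⁻: pKₐ(HF) ≈ 3.2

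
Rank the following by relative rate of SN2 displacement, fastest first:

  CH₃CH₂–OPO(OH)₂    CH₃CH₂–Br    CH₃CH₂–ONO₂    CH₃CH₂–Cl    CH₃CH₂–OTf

With the same alkyl group throughout, only the leaving group differentiates the rates.
A good leaving group is a weak base: the lower the pKₐ of its conjugate acid, the more readily it departs.
CH₃CH₂–OTf loses OTf⁻: pKₐ(CF₃SO₃H (triflic acid)) ≈ -14
CH₃CH₂–Br loses Br⁻: pKₐ(HBr) ≈ -9
CH₃CH₂–Cl loses Cl⁻: pKₐ(HCl) ≈ -7
CH₃CH₂–ONO₂ loses NO₃⁻: pKₐ(HNO₃) ≈ -1.3
CH₃CH₂–OPO(OH)₂ loses H₂PO₄⁻: pKₐ(H₃PO₄) ≈ 2.1

CH₃CH₂–OTf > CH₃CH₂–Br > CH₃CH₂–Cl > CH₃CH₂–ONO₂ > CH₃CH₂–OPO(OH)₂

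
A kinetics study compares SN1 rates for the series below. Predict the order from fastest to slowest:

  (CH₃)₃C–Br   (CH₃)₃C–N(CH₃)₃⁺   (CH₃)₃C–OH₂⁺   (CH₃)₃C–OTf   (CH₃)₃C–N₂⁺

Same R in every case — rank the leaving groups.
A good leaving group is a weak base: the lower the pKₐ of its conjugate acid, the more readily it departs.
(CH₃)₃C–N₂⁺ loses N₂: no meaningful conjugate acid; N₂ departs as an exceptionally stable neutral molecule
(CH₃)₃C–OTf loses OTf⁻: pKₐ(CF₃SO₃H (triflic acid)) ≈ -14
(CH₃)₃C–Br loses Br⁻: pKₐ(HBr) ≈ -9
(CH₃)₃C–OH₂⁺ loses H₂O: pKₐ(H₃O⁺) ≈ -1.7
(CH₃)₃C–N(CH₃)₃⁺ loses NR'₃: pKₐ(R'₃NH⁺) ≈ 10.7

(CH₃)₃C–N₂⁺ > (CH₃)₃C–OTf > (CH₃)₃C–Br > (CH₃)₃C–OH₂⁺ > (CH₃)₃C–N(CH₃)₃⁺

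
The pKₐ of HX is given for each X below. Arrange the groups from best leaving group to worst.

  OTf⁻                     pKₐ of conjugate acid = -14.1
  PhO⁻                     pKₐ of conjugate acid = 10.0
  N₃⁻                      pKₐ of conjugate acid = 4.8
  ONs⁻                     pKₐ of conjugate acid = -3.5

Lower conjugate-acid pKₐ ⇒ weaker base ⇒ better leaving group.
Sorting by the given values: OTf⁻ (-14.1), ONs⁻ (-3.5), N₃⁻ (4.8), PhO⁻ (10.0).

OTf⁻ > ONs⁻ > N₃⁻ > PhO⁻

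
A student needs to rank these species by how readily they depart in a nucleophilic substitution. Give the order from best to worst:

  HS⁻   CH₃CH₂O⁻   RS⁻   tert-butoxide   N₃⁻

Leaving-group ability tracks the stability of the departed species; conjugate-acid pKₐ is the usual yardstick (lower pKₐ → better LG).
N₃⁻: pKₐ(HN₃) ≈ 4.7
HS⁻: pKₐ(H₂S) ≈ 7 — larger and more polarisable than the oxygen analogue
RS⁻: pKₐ(RSH (a thiol)) ≈ 10.5
CH₃CH₂O⁻: pKₐ(CH₃CH₂OH) ≈ 16 — strong base; alkoxides do not leave unassisted
tert-butoxide: pKₐ(t-BuOH) ≈ 18

N₃⁻ > HS⁻ > RS⁻ > CH₃CH₂O⁻ > tert-butoxide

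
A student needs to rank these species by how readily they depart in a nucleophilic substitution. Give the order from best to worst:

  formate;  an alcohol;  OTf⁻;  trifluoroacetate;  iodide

OTf⁻ > iodide > an alcohol > trifluoroacetate > formate

Leaving-group ability tracks the stability of the departed species; conjugate-acid pKₐ is the usual yardstick (lower pKₐ → better LG).
OTf⁻: pKₐ(CF₃SO₃H (triflic acid)) ≈ -14 — charge spread over three oxygens and a CF₃ group; the premier leaving group in synthesis
iodide: pKₐ(HI) ≈ -10 — large, highly polarisable; very weak base
an alcohol: pKₐ(R'OH₂⁺) ≈ -2.4 — neutral; leaves from a protonated ether (an oxonium ion, R–O(H)R'⁺)
trifluoroacetate: pKₐ(CF₃COOH) ≈ 0.2
formate: pKₐ(HCOOH) ≈ 3.8 — resonance-stabilised carboxylate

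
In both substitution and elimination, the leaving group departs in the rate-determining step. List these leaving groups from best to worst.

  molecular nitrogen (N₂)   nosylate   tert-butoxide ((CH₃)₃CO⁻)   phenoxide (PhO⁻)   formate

molecular nitrogen (N₂) > nosylate > formate > phenoxide (PhO⁻) > tert-butoxide ((CH₃)₃CO⁻)

A good leaving group is a weak base: the lower the pKₐ of its conjugate acid, the more readily it departs.
molecular nitrogen (N₂): no meaningful conjugate acid; N₂ departs as an exceptionally stable neutral molecule
nosylate: pKₐ(p-O₂NC₆H₄SO₃H) ≈ -3.5
formate: pKₐ(HCOOH) ≈ 3.8 — resonance-stabilised carboxylate
phenoxide (PhO⁻): pKₐ(C₆H₅OH (phenol)) ≈ 10
tert-butoxide ((CH₃)₃CO⁻): pKₐ(t-BuOH) ≈ 18 — bulky, strongly basic alkoxide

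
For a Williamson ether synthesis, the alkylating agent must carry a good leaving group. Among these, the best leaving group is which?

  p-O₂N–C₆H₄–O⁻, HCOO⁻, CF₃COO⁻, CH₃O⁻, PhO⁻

CF₃COO⁻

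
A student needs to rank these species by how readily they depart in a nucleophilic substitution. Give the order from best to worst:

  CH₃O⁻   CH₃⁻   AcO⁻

AcO⁻: pKₐ(CH₃COOH) ≈ 4.8 — resonance-stabilised but still a weak base
CH₃O⁻: pKₐ(CH₃OH) ≈ 15.5 — strong base; alkoxides do not leave unassisted
CH₃⁻: pKₐ(CH₄) ≈ 48

AcO⁻ > CH₃O⁻ > CH₃⁻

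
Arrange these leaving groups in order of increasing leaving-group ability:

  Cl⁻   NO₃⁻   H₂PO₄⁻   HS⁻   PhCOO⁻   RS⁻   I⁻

Rank by basicity of the departing species: weakest base leaves most easily.
I⁻: pKₐ(HI) ≈ -10 — large, highly polarisable; very weak base
Cl⁻: pKₐ(HCl) ≈ -7 — moderately weak base
NO₃⁻: pKₐ(HNO₃) ≈ -1.3
H₂PO₄⁻: pKₐ(H₃PO₄) ≈ 2.1 — moderate base; biological leaving group after further activation
PhCOO⁻: pKₐ(C₆H₅COOH) ≈ 4.2 — aryl carboxylate
HS⁻: pKₐ(H₂S) ≈ 7 — larger and more polarisable than the oxygen analogue
RS⁻: pKₐ(RSH (a thiol)) ≈ 10.5 — moderately basic; rarely leaves without activation
Reversing gives the worst-to-best order requested.

RS⁻ < HS⁻ < PhCOO⁻ < H₂PO₄⁻ < NO₃⁻ < Cl⁻ < I⁻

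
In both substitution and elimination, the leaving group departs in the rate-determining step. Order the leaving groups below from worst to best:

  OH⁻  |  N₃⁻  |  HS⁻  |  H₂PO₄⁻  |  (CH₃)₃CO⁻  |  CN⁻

(CH₃)₃CO⁻ < OH⁻ < CN⁻ < HS⁻ < N₃⁻ < H₂PO₄⁻

The more stable X⁻ (or X) is on its own — i.e. the weaker a base it is — the better a leaving group it makes.
H₂PO₄⁻: pKₐ(H₃PO₄) ≈ 2.1
N₃⁻: pKₐ(HN₃) ≈ 4.7 — linear, resonance-stabilised
HS⁻: pKₐ(H₂S) ≈ 7
CN⁻: pKₐ(HCN) ≈ 9.2
OH⁻: pKₐ(H₂O) ≈ 15.7 — strong base; essentially never leaves without prior activation
(CH₃)₃CO⁻: pKₐ(t-BuOH) ≈ 18 — bulky, strongly basic alkoxide
Listed from poorest to best leaving group as asked.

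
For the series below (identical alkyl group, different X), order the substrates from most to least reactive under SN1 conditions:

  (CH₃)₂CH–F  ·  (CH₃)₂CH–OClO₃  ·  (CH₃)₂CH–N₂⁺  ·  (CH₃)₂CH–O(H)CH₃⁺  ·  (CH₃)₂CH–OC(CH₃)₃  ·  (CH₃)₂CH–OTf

(CH₃)₂CH–N₂⁺ > (CH₃)₂CH–OTf > (CH₃)₂CH–OClO₃ > (CH₃)₂CH–O(H)CH₃⁺ > (CH₃)₂CH–F > (CH₃)₂CH–OC(CH₃)₃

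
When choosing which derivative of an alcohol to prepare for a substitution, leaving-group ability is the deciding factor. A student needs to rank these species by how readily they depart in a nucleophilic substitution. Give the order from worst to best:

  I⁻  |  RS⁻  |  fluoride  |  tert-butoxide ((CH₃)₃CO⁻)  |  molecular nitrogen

Rank by basicity of the departing species: weakest base leaves most easily.
molecular nitrogen: no meaningful conjugate acid; N₂ departs as an exceptionally stable neutral molecule
I⁻: pKₐ(HI) ≈ -10 — large, highly polarisable; very weak base
fluoride: pKₐ(HF) ≈ 3.2 — small and strongly basic; the poor halide leaving group
RS⁻: pKₐ(RSH (a thiol)) ≈ 10.5 — moderately basic; rarely leaves without activation
tert-butoxide ((CH₃)₃CO⁻): pKₐ(t-BuOH) ≈ 18 — bulky, strongly basic alkoxide
Listed from poorest to best leaving group as asked.

tert-butoxide ((CH₃)₃CO⁻) < RS⁻ < fluoride < I⁻ < molecular nitrogen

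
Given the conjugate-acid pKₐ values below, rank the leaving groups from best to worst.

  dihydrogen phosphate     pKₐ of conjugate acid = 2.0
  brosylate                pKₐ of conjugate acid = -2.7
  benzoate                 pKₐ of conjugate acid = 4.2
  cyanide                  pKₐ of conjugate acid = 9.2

Lower conjugate-acid pKₐ ⇒ weaker base ⇒ better leaving group.
Sorting by the given values: brosylate (-2.7), dihydrogen phosphate (2.0), benzoate (4.2), cyanide (9.2).

brosylate > dihydrogen phosphate > benzoate > cyanide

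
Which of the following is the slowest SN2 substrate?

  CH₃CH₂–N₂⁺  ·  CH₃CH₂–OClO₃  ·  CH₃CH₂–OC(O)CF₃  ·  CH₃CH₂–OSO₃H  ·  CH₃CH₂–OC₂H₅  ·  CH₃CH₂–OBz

Same R in every case — rank the leaving groups.
The more stable X⁻ (or X) is on its own — i.e. the weaker a base it is — the better a leaving group it makes.
CH₃CH₂–N₂⁺ loses N₂: no meaningful conjugate acid; N₂ departs as an exceptionally stable neutral molecule
CH₃CH₂–OClO₃ loses ClO₄⁻: pKₐ(HClO₄) ≈ -10
CH₃CH₂–OSO₃H loses HSO₄⁻: pKₐ(H₂SO₄) ≈ -3
CH₃CH₂–OC(O)CF₃ loses CF₃COO⁻: pKₐ(CF₃COOH) ≈ 0.2
CH₃CH₂–OBz loses PhCOO⁻: pKₐ(C₆H₅COOH) ≈ 4.2
CH₃CH₂–OC₂H₅ loses CH₃CH₂O⁻: pKₐ(CH₃CH₂OH) ≈ 16

CH₃CH₂–OC₂H₅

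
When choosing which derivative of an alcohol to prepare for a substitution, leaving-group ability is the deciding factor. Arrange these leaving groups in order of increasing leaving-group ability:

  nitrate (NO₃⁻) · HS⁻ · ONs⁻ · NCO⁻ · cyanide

cyanide < HS⁻ < NCO⁻ < nitrate (NO₃⁻) < ONs⁻

The more stable X⁻ (or X) is on its own — i.e. the weaker a base it is — the better a leaving group it makes.
ONs⁻: pKₐ(p-O₂NC₆H₄SO₃H) ≈ -3.5
nitrate (NO₃⁻): pKₐ(HNO₃) ≈ -1.3
NCO⁻: pKₐ(HOCN) ≈ 3.5
HS⁻: pKₐ(H₂S) ≈ 7
cyanide: pKₐ(HCN) ≈ 9.2 — sp carbon stabilises the charge somewhat, but still a poor LG
The question asks for worst first, so the sequence is read in increasing leaving-group ability.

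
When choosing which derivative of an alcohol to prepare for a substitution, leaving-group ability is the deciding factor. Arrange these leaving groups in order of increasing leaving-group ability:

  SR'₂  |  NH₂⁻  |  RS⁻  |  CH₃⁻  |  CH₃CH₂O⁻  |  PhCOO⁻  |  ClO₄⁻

CH₃⁻ < NH₂⁻ < CH₃CH₂O⁻ < RS⁻ < PhCOO⁻ < SR'₂ < ClO₄⁻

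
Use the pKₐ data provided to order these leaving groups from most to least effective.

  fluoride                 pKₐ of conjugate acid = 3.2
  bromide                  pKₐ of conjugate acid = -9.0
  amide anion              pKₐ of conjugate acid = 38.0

bromide > fluoride > amide anion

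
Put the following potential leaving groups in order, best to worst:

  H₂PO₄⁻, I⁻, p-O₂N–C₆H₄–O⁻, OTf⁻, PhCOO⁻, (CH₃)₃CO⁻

OTf⁻ > I⁻ > H₂PO₄⁻ > PhCOO⁻ > p-O₂N–C₆H₄–O⁻ > (CH₃)₃CO⁻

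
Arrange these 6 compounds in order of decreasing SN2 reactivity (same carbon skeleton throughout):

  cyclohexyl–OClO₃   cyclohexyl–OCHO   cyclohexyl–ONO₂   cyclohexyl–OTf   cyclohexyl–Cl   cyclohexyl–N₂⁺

Same R in every case — rank the leaving groups.
The more stable X⁻ (or X) is on its own — i.e. the weaker a base it is — the better a leaving group it makes.
cyclohexyl–N₂⁺ loses N₂: no meaningful conjugate acid; N₂ departs as an exceptionally stable neutral molecule
cyclohexyl–OTf loses OTf⁻: pKₐ(CF₃SO₃H (triflic acid)) ≈ -14
cyclohexyl–OClO₃ loses ClO₄⁻: pKₐ(HClO₄) ≈ -10
cyclohexyl–Cl loses Cl⁻: pKₐ(HCl) ≈ -7
cyclohexyl–ONO₂ loses NO₃⁻: pKₐ(HNO₃) ≈ -1.3
cyclohexyl–OCHO loses HCOO⁻: pKₐ(HCOOH) ≈ 3.8

cyclohexyl–N₂⁺ > cyclohexyl–OTf > cyclohexyl–OClO₃ > cyclohexyl–Cl > cyclohexyl–ONO₂ > cyclohexyl–OCHO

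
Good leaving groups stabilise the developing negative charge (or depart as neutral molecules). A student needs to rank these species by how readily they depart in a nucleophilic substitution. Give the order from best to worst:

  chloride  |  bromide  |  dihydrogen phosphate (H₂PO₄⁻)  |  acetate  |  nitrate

bromide > chloride > nitrate > dihydrogen phosphate (H₂PO₄⁻) > acetate

The more stable X⁻ (or X) is on its own — i.e. the weaker a base it is — the better a leaving group it makes.
bromide: pKₐ(HBr) ≈ -9
chloride: pKₐ(HCl) ≈ -7 — moderately weak base
nitrate: pKₐ(HNO₃) ≈ -1.3 — resonance-delocalised over three oxygens
dihydrogen phosphate (H₂PO₄⁻): pKₐ(H₃PO₄) ≈ 2.1 — moderate base; biological leaving group after further activation
acetate: pKₐ(CH₃COOH) ≈ 4.8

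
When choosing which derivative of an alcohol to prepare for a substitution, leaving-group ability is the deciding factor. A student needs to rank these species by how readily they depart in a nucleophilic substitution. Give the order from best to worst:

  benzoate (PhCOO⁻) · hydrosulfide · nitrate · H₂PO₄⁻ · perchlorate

perchlorate: pKₐ(HClO₄) ≈ -10
nitrate: pKₐ(HNO₃) ≈ -1.3
H₂PO₄⁻: pKₐ(H₃PO₄) ≈ 2.1 — moderate base; biological leaving group after further activation
benzoate (PhCOO⁻): pKₐ(C₆H₅COOH) ≈ 4.2 — aryl carboxylate
hydrosulfide: pKₐ(H₂S) ≈ 7 — larger and more polarisable than the oxygen analogue

perchlorate > nitrate > H₂PO₄⁻ > benzoate (PhCOO⁻) > hydrosulfide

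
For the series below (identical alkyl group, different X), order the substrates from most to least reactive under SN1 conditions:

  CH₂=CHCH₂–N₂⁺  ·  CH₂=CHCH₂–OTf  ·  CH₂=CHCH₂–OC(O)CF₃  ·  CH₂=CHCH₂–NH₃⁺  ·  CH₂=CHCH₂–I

CH₂=CHCH₂–N₂⁺ > CH₂=CHCH₂–OTf > CH₂=CHCH₂–I > CH₂=CHCH₂–OC(O)CF₃ > CH₂=CHCH₂–NH₃⁺

With the same alkyl group throughout, only the leaving group differentiates the rates.
Leaving-group ability tracks the stability of the departed species; conjugate-acid pKₐ is the usual yardstick (lower pKₐ → better LG).
CH₂=CHCH₂–N₂⁺ loses N₂: no meaningful conjugate acid; N₂ departs as an exceptionally stable neutral molecule
CH₂=CHCH₂–OTf loses OTf⁻: pKₐ(CF₃SO₃H (triflic acid)) ≈ -14
CH₂=CHCH₂–I loses I⁻: pKₐ(HI) ≈ -10
CH₂=CHCH₂–OC(O)CF₃ loses CF₃COO⁻: pKₐ(CF₃COOH) ≈ 0.2
CH₂=CHCH₂–NH₃⁺ loses NH₃: pKₐ(NH₄⁺) ≈ 9.2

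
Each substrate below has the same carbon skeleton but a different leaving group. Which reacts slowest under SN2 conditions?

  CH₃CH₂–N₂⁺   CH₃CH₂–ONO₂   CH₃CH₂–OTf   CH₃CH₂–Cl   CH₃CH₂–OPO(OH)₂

CH₃CH₂–OPO(OH)₂

The skeletons are identical, so relative rate is governed entirely by leaving-group ability.
Leaving-group ability tracks the stability of the departed species; conjugate-acid pKₐ is the usual yardstick (lower pKₐ → better LG).
CH₃CH₂–N₂⁺ loses N₂: no meaningful conjugate acid; N₂ departs as an exceptionally stable neutral molecule
CH₃CH₂–OTf loses OTf⁻: pKₐ(CF₃SO₃H (triflic acid)) ≈ -14
CH₃CH₂–Cl loses Cl⁻: pKₐ(HCl) ≈ -7
CH₃CH₂–ONO₂ loses NO₃⁻: pKₐ(HNO₃) ≈ -1.3
CH₃CH₂–OPO(OH)₂ loses H₂PO₄⁻: pKₐ(H₃PO₄) ≈ 2.1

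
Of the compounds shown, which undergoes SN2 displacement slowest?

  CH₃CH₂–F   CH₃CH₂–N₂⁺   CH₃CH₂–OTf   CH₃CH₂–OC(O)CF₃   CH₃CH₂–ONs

CH₃CH₂–F

Identical carbon frameworks mean the comparison reduces to leaving-group quality.
A good leaving group is a weak base: the lower the pKₐ of its conjugate acid, the more readily it departs.
CH₃CH₂–N₂⁺ loses N₂: no meaningful conjugate acid; N₂ departs as an exceptionally stable neutral molecule
CH₃CH₂–OTf loses OTf⁻: pKₐ(CF₃SO₃H (triflic acid)) ≈ -14
CH₃CH₂–ONs loses ONs⁻: pKₐ(p-O₂NC₆H₄SO₃H) ≈ -3.5
CH₃CH₂–OC(O)CF₃ loses CF₃COO⁻: pKₐ(CF₃COOH) ≈ 0.2
CH₃CH₂–F loses F⁻: pKₐ(HF) ≈ 3.2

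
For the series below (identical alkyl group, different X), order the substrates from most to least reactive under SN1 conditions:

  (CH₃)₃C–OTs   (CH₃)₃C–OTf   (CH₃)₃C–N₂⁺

(CH₃)₃C–N₂⁺ > (CH₃)₃C–OTf > (CH₃)₃C–OTs

With the same alkyl group throughout, only the leaving group differentiates the rates.
Leaving-group ability tracks the stability of the departed species; conjugate-acid pKₐ is the usual yardstick (lower pKₐ → better LG).
(CH₃)₃C–N₂⁺ loses N₂: no meaningful conjugate acid; N₂ departs as an exceptionally stable neutral molecule
(CH₃)₃C–OTf loses OTf⁻: pKₐ(CF₃SO₃H (triflic acid)) ≈ -14
(CH₃)₃C–OTs loses OTs⁻: pKₐ(p-CH₃C₆H₄SO₃H (TsOH)) ≈ -2.8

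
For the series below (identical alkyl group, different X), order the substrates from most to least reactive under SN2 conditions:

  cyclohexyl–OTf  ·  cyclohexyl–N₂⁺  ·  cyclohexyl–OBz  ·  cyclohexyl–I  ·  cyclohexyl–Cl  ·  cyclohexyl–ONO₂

cyclohexyl–N₂⁺ > cyclohexyl–OTf > cyclohexyl–I > cyclohexyl–Cl > cyclohexyl–ONO₂ > cyclohexyl–OBz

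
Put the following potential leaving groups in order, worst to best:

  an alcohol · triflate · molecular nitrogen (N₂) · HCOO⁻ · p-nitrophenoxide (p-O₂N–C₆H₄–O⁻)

p-nitrophenoxide (p-O₂N–C₆H₄–O⁻) < HCOO⁻ < an alcohol < triflate < molecular nitrogen (N₂)

The more stable X⁻ (or X) is on its own — i.e. the weaker a base it is — the better a leaving group it makes.
molecular nitrogen (N₂): no meaningful conjugate acid; N₂ departs as an exceptionally stable neutral molecule
triflate: pKₐ(CF₃SO₃H (triflic acid)) ≈ -14
an alcohol: pKₐ(R'OH₂⁺) ≈ -2.4
HCOO⁻: pKₐ(HCOOH) ≈ 3.8
p-nitrophenoxide (p-O₂N–C₆H₄–O⁻): pKₐ(p-nitrophenol) ≈ 7.2
Reversing gives the worst-to-best order requested.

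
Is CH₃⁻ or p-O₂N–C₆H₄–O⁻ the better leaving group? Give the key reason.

p-O₂N–C₆H₄–O⁻

p-O₂N–C₆H₄–O⁻ is the better leaving group.
pKₐ(p-nitrophenol) ≈ 7.2 versus pKₐ(CH₄) ≈ 48: p-O₂N–C₆H₄–O⁻ is the much weaker base.
Nitro group delocalises the charge; the classic chromogenic LG.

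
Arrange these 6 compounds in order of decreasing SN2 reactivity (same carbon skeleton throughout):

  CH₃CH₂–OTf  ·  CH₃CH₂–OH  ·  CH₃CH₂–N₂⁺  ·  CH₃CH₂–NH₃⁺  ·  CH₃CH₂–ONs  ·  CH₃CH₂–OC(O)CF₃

CH₃CH₂–N₂⁺ > CH₃CH₂–OTf > CH₃CH₂–ONs > CH₃CH₂–OC(O)CF₃ > CH₃CH₂–NH₃⁺ > CH₃CH₂–OH

With the same alkyl group throughout, only the leaving group differentiates the rates.
Leaving-group ability tracks the stability of the departed species; conjugate-acid pKₐ is the usual yardstick (lower pKₐ → better LG).
CH₃CH₂–N₂⁺ loses N₂: no meaningful conjugate acid; N₂ departs as an exceptionally stable neutral molecule
CH₃CH₂–OTf loses OTf⁻: pKₐ(CF₃SO₃H (triflic acid)) ≈ -14
CH₃CH₂–ONs loses ONs⁻: pKₐ(p-O₂NC₆H₄SO₃H) ≈ -3.5
CH₃CH₂–OC(O)CF₃ loses CF₃COO⁻: pKₐ(CF₃COOH) ≈ 0.2
CH₃CH₂–NH₃⁺ loses NH₃: pKₐ(NH₄⁺) ≈ 9.2
CH₃CH₂–OH loses OH⁻: pKₐ(H₂O) ≈ 15.7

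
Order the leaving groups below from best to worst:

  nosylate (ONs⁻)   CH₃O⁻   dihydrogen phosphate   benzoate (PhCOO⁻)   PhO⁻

nosylate (ONs⁻) > dihydrogen phosphate > benzoate (PhCOO⁻) > PhO⁻ > CH₃O⁻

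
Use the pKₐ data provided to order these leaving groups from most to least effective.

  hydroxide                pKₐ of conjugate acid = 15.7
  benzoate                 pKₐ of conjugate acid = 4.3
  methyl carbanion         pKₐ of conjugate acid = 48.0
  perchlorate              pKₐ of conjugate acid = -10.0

Lower conjugate-acid pKₐ ⇒ weaker base ⇒ better leaving group.
Sorting by the given values: perchlorate (-10.0), benzoate (4.3), hydroxide (15.7), methyl carbanion (48.0).

perchlorate > benzoate > hydroxide > methyl carbanion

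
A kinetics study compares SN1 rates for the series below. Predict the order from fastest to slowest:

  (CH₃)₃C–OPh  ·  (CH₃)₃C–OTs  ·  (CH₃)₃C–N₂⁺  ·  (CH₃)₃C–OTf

The skeletons are identical, so relative rate is governed entirely by leaving-group ability.
The more stable X⁻ (or X) is on its own — i.e. the weaker a base it is — the better a leaving group it makes.
(CH₃)₃C–N₂⁺ loses N₂: no meaningful conjugate acid; N₂ departs as an exceptionally stable neutral molecule
(CH₃)₃C–OTf loses OTf⁻: pKₐ(CF₃SO₃H (triflic acid)) ≈ -14
(CH₃)₃C–OTs loses OTs⁻: pKₐ(p-CH₃C₆H₄SO₃H (TsOH)) ≈ -2.8
(CH₃)₃C–OPh loses PhO⁻: pKₐ(C₆H₅OH (phenol)) ≈ 10

(CH₃)₃C–N₂⁺ > (CH₃)₃C–OTf > (CH₃)₃C–OTs > (CH₃)₃C–OPh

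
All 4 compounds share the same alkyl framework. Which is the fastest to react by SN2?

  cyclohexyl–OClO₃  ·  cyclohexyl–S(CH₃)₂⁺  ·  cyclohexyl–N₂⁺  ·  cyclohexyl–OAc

The skeletons are identical, so relative rate is governed entirely by leaving-group ability.
A good leaving group is a weak base: the lower the pKₐ of its conjugate acid, the more readily it departs.
cyclohexyl–N₂⁺ loses N₂: no meaningful conjugate acid; N₂ departs as an exceptionally stable neutral molecule
cyclohexyl–OClO₃ loses ClO₄⁻: pKₐ(HClO₄) ≈ -10
cyclohexyl–S(CH₃)₂⁺ loses SR'₂: pKₐ(R'₂SH⁺) ≈ -7
cyclohexyl–OAc loses AcO⁻: pKₐ(CH₃COOH) ≈ 4.8

cyclohexyl–N₂⁺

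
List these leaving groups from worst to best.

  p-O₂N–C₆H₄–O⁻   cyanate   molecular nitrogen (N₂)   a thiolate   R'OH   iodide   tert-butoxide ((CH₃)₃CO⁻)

molecular nitrogen (N₂): no meaningful conjugate acid; N₂ departs as an exceptionally stable neutral molecule
iodide: pKₐ(HI) ≈ -10
R'OH: pKₐ(R'OH₂⁺) ≈ -2.4 — neutral; leaves from a protonated ether (an oxonium ion, R–O(H)R'⁺)
cyanate: pKₐ(HOCN) ≈ 3.5 — resonance between N and O
p-O₂N–C₆H₄–O⁻: pKₐ(p-nitrophenol) ≈ 7.2
a thiolate: pKₐ(RSH (a thiol)) ≈ 10.5 — moderately basic; rarely leaves without activation
tert-butoxide ((CH₃)₃CO⁻): pKₐ(t-BuOH) ≈ 18
Listed from poorest to best leaving group as asked.

tert-butoxide ((CH₃)₃CO⁻) < a thiolate < p-O₂N–C₆H₄–O⁻ < cyanate < R'OH < iodide < molecular nitrogen (N₂)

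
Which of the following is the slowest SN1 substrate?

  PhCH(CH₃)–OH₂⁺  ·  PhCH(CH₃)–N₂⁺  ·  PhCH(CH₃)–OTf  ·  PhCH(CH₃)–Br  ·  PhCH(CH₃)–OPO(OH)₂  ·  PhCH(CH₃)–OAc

PhCH(CH₃)–OAc

The skeletons are identical, so relative rate is governed entirely by leaving-group ability.
The more stable X⁻ (or X) is on its own — i.e. the weaker a base it is — the better a leaving group it makes.
PhCH(CH₃)–N₂⁺ loses N₂: no meaningful conjugate acid; N₂ departs as an exceptionally stable neutral molecule
PhCH(CH₃)–OTf loses OTf⁻: pKₐ(CF₃SO₃H (triflic acid)) ≈ -14
PhCH(CH₃)–Br loses Br⁻: pKₐ(HBr) ≈ -9
PhCH(CH₃)–OH₂⁺ loses H₂O: pKₐ(H₃O⁺) ≈ -1.7
PhCH(CH₃)–OPO(OH)₂ loses H₂PO₄⁻: pKₐ(H₃PO₄) ≈ 2.1
PhCH(CH₃)–OAc loses AcO⁻: pKₐ(CH₃COOH) ≈ 4.8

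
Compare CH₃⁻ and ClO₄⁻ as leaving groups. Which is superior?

ClO₄⁻

ClO₄⁻ is the better leaving group.
pKₐ(HClO₄) ≈ -10 versus pKₐ(CH₄) ≈ 48: ClO₄⁻ is the much weaker base.
Extremely weak base; rarely used for safety reasons.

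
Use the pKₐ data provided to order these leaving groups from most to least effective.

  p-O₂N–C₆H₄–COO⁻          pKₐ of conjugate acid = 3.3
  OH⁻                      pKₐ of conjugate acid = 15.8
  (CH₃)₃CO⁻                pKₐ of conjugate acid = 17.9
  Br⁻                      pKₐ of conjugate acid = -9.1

Br⁻ > p-O₂N–C₆H₄–COO⁻ > OH⁻ > (CH₃)₃CO⁻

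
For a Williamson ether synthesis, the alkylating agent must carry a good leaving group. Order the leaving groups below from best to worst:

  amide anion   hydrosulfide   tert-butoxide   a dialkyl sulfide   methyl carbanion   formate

a dialkyl sulfide > formate > hydrosulfide > tert-butoxide > amide anion > methyl carbanion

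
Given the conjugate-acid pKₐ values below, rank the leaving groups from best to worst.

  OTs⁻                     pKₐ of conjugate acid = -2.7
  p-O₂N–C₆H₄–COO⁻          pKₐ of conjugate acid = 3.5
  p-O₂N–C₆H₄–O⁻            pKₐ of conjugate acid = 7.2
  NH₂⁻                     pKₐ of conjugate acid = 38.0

OTs⁻ > p-O₂N–C₆H₄–COO⁻ > p-O₂N–C₆H₄–O⁻ > NH₂⁻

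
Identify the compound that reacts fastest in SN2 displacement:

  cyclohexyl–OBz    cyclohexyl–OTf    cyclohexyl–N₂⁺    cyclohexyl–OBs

cyclohexyl–N₂⁺

With the same alkyl group throughout, only the leaving group differentiates the rates.
A good leaving group is a weak base: the lower the pKₐ of its conjugate acid, the more readily it departs.
cyclohexyl–N₂⁺ loses N₂: no meaningful conjugate acid; N₂ departs as an exceptionally stable neutral molecule
cyclohexyl–OTf loses OTf⁻: pKₐ(CF₃SO₃H (triflic acid)) ≈ -14
cyclohexyl–OBs loses OBs⁻: pKₐ(p-BrC₆H₄SO₃H) ≈ -2.8
cyclohexyl–OBz loses PhCOO⁻: pKₐ(C₆H₅COOH) ≈ 4.2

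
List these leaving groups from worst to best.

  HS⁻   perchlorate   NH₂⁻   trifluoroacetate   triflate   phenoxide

NH₂⁻ < phenoxide < HS⁻ < trifluoroacetate < perchlorate < triflate

The more stable X⁻ (or X) is on its own — i.e. the weaker a base it is — the better a leaving group it makes.
triflate: pKₐ(CF₃SO₃H (triflic acid)) ≈ -14
perchlorate: pKₐ(HClO₄) ≈ -10 — extremely weak base; rarely used for safety reasons
trifluoroacetate: pKₐ(CF₃COOH) ≈ 0.2 — strongly electron-withdrawing CF₃ stabilises the carboxylate
HS⁻: pKₐ(H₂S) ≈ 7 — larger and more polarisable than the oxygen analogue
phenoxide: pKₐ(C₆H₅OH (phenol)) ≈ 10
NH₂⁻: pKₐ(NH₃) ≈ 38 — extremely strong base; never a leaving group
The question asks for worst first, so the sequence is read in increasing leaving-group ability.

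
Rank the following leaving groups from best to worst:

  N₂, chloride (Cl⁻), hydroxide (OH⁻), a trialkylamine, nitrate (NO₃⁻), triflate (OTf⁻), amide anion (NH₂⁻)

N₂ > triflate (OTf⁻) > chloride (Cl⁻) > nitrate (NO₃⁻) > a trialkylamine > hydroxide (OH⁻) > amide anion (NH₂⁻)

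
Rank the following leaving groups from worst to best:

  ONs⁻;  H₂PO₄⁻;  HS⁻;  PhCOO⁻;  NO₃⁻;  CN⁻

CN⁻ < HS⁻ < PhCOO⁻ < H₂PO₄⁻ < NO₃⁻ < ONs⁻

ONs⁻: pKₐ(p-O₂NC₆H₄SO₃H) ≈ -3.5
NO₃⁻: pKₐ(HNO₃) ≈ -1.3
H₂PO₄⁻: pKₐ(H₃PO₄) ≈ 2.1
PhCOO⁻: pKₐ(C₆H₅COOH) ≈ 4.2
HS⁻: pKₐ(H₂S) ≈ 7
CN⁻: pKₐ(HCN) ≈ 9.2
The question asks for worst first, so the sequence is read in increasing leaving-group ability.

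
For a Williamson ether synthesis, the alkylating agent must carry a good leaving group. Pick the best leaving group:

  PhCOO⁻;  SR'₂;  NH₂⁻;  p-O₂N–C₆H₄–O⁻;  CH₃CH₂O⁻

SR'₂

A good leaving group is a weak base: the lower the pKₐ of its conjugate acid, the more readily it departs.
SR'₂: pKₐ(R'₂SH⁺) ≈ -7
PhCOO⁻: pKₐ(C₆H₅COOH) ≈ 4.2
p-O₂N–C₆H₄–O⁻: pKₐ(p-nitrophenol) ≈ 7.2
CH₃CH₂O⁻: pKₐ(CH₃CH₂OH) ≈ 16
NH₂⁻: pKₐ(NH₃) ≈ 38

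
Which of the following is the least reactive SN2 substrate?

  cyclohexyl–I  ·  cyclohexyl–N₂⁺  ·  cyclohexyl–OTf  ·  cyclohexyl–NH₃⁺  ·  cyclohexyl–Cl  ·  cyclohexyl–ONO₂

Same R in every case — rank the leaving groups.
Leaving-group ability tracks the stability of the departed species; conjugate-acid pKₐ is the usual yardstick (lower pKₐ → better LG).
cyclohexyl–N₂⁺ loses N₂: no meaningful conjugate acid; N₂ departs as an exceptionally stable neutral molecule
cyclohexyl–OTf loses OTf⁻: pKₐ(CF₃SO₃H (triflic acid)) ≈ -14
cyclohexyl–I loses I⁻: pKₐ(HI) ≈ -10
cyclohexyl–Cl loses Cl⁻: pKₐ(HCl) ≈ -7
cyclohexyl–ONO₂ loses NO₃⁻: pKₐ(HNO₃) ≈ -1.3
cyclohexyl–NH₃⁺ loses NH₃: pKₐ(NH₄⁺) ≈ 9.2

cyclohexyl–NH₃⁺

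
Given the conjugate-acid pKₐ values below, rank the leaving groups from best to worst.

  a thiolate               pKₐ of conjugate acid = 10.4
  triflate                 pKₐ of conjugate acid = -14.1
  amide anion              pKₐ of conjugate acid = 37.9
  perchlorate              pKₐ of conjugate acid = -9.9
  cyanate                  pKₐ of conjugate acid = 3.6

Lower conjugate-acid pKₐ ⇒ weaker base ⇒ better leaving group.
Sorting by the given values: triflate (-14.1), perchlorate (-9.9), cyanate (3.6), a thiolate (10.4), amide anion (37.9).

triflate > perchlorate > cyanate > a thiolate > amide anion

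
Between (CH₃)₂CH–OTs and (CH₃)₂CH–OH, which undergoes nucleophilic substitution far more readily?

(CH₃)₂CH–OTs

From (CH₃)₂CH–OH the departing group would be OH⁻ (pKₐ(H₂O) ≈ 15.7). Strong base; essentially never leaves without prior activation.
From (CH₃)₂CH–OTs the leaving group is OTs⁻ (pKₐ(p-CH₃C₆H₄SO₃H (TsOH)) ≈ -2.8). Resonance-delocalised arenesulfonate.
(In practice (CH₃)₂CH–OTs is made from (CH₃)₂CH–OH by treatment with TsCl / pyridine, converting the hydroxyl into a tosylate.)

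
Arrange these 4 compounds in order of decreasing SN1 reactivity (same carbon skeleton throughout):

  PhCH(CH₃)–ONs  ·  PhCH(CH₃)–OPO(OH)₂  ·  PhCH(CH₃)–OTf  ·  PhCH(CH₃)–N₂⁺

PhCH(CH₃)–N₂⁺ > PhCH(CH₃)–OTf > PhCH(CH₃)–ONs > PhCH(CH₃)–OPO(OH)₂

Same R in every case — rank the leaving groups.
Rank by basicity of the departing species: weakest base leaves most easily.
PhCH(CH₃)–N₂⁺ loses N₂: no meaningful conjugate acid; N₂ departs as an exceptionally stable neutral molecule
PhCH(CH₃)–OTf loses OTf⁻: pKₐ(CF₃SO₃H (triflic acid)) ≈ -14
PhCH(CH₃)–ONs loses ONs⁻: pKₐ(p-O₂NC₆H₄SO₃H) ≈ -3.5
PhCH(CH₃)–OPO(OH)₂ loses H₂PO₄⁻: pKₐ(H₃PO₄) ≈ 2.1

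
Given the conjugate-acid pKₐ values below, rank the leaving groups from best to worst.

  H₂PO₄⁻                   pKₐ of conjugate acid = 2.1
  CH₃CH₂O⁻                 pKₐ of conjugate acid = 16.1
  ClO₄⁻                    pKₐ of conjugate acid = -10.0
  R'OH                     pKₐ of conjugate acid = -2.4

ClO₄⁻ > R'OH > H₂PO₄⁻ > CH₃CH₂O⁻

Lower conjugate-acid pKₐ ⇒ weaker base ⇒ better leaving group.
Sorting by the given values: ClO₄⁻ (-10.0), R'OH (-2.4), H₂PO₄⁻ (2.1), CH₃CH₂O⁻ (16.1).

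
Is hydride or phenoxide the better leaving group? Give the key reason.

phenoxide is the better leaving group.
pKₐ(C₆H₅OH (phenol)) ≈ 10 versus pKₐ(H₂) ≈ 36: phenoxide is the much weaker base.
Resonance into the ring helps, but still a poor LG.

phenoxide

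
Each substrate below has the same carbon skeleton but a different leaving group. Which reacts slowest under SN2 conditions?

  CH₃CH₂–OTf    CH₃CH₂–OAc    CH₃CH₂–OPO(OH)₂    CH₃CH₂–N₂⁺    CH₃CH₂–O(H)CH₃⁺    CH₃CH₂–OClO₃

CH₃CH₂–OAc

Identical carbon frameworks mean the comparison reduces to leaving-group quality.
The more stable X⁻ (or X) is on its own — i.e. the weaker a base it is — the better a leaving group it makes.
CH₃CH₂–N₂⁺ loses N₂: no meaningful conjugate acid; N₂ departs as an exceptionally stable neutral molecule
CH₃CH₂–OTf loses OTf⁻: pKₐ(CF₃SO₃H (triflic acid)) ≈ -14
CH₃CH₂–OClO₃ loses ClO₄⁻: pKₐ(HClO₄) ≈ -10
CH₃CH₂–O(H)CH₃⁺ loses R'OH: pKₐ(R'OH₂⁺) ≈ -2.4
CH₃CH₂–OPO(OH)₂ loses H₂PO₄⁻: pKₐ(H₃PO₄) ≈ 2.1
CH₃CH₂–OAc loses AcO⁻: pKₐ(CH₃COOH) ≈ 4.8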